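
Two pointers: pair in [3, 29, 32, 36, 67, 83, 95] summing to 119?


lo=0(3)+hi=6(95)=98
lo=1(29)+hi=6(95)=124
lo=1(29)+hi=5(83)=112
lo=2(32)+hi=5(83)=115
lo=3(36)+hi=5(83)=119

Yes: 36+83=119


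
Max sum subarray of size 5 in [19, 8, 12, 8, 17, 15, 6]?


[0:5]: 64
[1:6]: 60
[2:7]: 58

Max: 64 at [0:5]


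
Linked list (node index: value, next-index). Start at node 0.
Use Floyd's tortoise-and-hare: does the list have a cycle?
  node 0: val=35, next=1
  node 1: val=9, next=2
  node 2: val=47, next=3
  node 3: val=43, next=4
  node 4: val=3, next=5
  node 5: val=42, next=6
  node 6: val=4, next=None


Floyd's tortoise (slow, +1) and hare (fast, +2):
  init: slow=0, fast=0
  step 1: slow=1, fast=2
  step 2: slow=2, fast=4
  step 3: slow=3, fast=6
  step 4: fast -> None, no cycle

Cycle: no


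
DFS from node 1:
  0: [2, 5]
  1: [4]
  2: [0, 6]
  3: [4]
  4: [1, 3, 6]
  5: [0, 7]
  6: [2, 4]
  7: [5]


Visit 1, push [4]
Visit 4, push [6, 3]
Visit 3, push []
Visit 6, push [2]
Visit 2, push [0]
Visit 0, push [5]
Visit 5, push [7]
Visit 7, push []

DFS order: [1, 4, 3, 6, 2, 0, 5, 7]


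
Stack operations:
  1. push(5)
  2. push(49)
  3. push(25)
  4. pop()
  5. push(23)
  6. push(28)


push(5) -> [5]
push(49) -> [5, 49]
push(25) -> [5, 49, 25]
pop()->25, [5, 49]
push(23) -> [5, 49, 23]
push(28) -> [5, 49, 23, 28]

Final stack: [5, 49, 23, 28]


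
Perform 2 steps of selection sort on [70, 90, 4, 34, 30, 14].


Initial: [70, 90, 4, 34, 30, 14]
Step 1: min=4 at 2
  Swap: [4, 90, 70, 34, 30, 14]
Step 2: min=14 at 5
  Swap: [4, 14, 70, 34, 30, 90]

After 2 steps: [4, 14, 70, 34, 30, 90]


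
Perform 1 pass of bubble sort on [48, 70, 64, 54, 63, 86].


Initial: [48, 70, 64, 54, 63, 86]
Pass 1: [48, 64, 54, 63, 70, 86] (3 swaps)

After 1 pass: [48, 64, 54, 63, 70, 86]


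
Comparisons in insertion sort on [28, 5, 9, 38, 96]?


Algorithm: insertion sort
Input: [28, 5, 9, 38, 96]
Sorted: [5, 9, 28, 38, 96]

5


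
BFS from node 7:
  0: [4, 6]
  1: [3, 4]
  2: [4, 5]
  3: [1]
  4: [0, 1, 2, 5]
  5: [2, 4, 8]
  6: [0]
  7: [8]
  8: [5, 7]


Visit 7, enqueue [8]
Visit 8, enqueue [5]
Visit 5, enqueue [2, 4]
Visit 2, enqueue []
Visit 4, enqueue [0, 1]
Visit 0, enqueue [6]
Visit 1, enqueue [3]
Visit 6, enqueue []
Visit 3, enqueue []

BFS order: [7, 8, 5, 2, 4, 0, 1, 6, 3]


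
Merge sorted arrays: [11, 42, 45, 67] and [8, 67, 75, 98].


Take 8 from B
Take 11 from A
Take 42 from A
Take 45 from A
Take 67 from A

Merged: [8, 11, 42, 45, 67, 67, 75, 98]


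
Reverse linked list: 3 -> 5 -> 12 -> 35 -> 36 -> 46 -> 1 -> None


Step 1: curr=3, set curr.next=prev(None) | reversed so far: 3
Step 2: curr=5, set curr.next=prev(3) | reversed so far: 5 -> 3
Step 3: curr=12, set curr.next=prev(5) | reversed so far: 12 -> 5 -> 3
Step 4: curr=35, set curr.next=prev(12) | reversed so far: 35 -> 12 -> 5 -> 3
Step 5: curr=36, set curr.next=prev(35) | reversed so far: 36 -> 35 -> 12 -> 5 -> 3
Step 6: curr=46, set curr.next=prev(36) | reversed so far: 46 -> 36 -> 35 -> 12 -> 5 -> 3
Step 7: curr=1, set curr.next=prev(46) | reversed so far: 1 -> 46 -> 36 -> 35 -> 12 -> 5 -> 3

1 -> 46 -> 36 -> 35 -> 12 -> 5 -> 3 -> None


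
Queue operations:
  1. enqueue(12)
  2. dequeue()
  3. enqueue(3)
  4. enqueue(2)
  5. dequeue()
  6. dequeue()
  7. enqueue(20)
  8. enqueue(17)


enqueue(12) -> [12]
dequeue()->12, []
enqueue(3) -> [3]
enqueue(2) -> [3, 2]
dequeue()->3, [2]
dequeue()->2, []
enqueue(20) -> [20]
enqueue(17) -> [20, 17]

Final queue: [20, 17]


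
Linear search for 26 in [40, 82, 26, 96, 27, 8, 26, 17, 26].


i=0: 40!=26
i=1: 82!=26
i=2: 26==26 found!

Found at 2, 3 comps


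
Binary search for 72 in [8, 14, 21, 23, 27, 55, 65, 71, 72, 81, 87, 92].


Step 1: lo=0, hi=11, mid=5, val=55
Step 2: lo=6, hi=11, mid=8, val=72

Found at index 8


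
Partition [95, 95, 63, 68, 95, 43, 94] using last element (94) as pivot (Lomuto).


Pivot: 94
  63 <= 94: swap -> [63, 95, 95, 68, 95, 43, 94]
  68 <= 94: swap -> [63, 68, 95, 95, 95, 43, 94]
  43 <= 94: swap -> [63, 68, 43, 95, 95, 95, 94]
Place pivot at 3: [63, 68, 43, 94, 95, 95, 95]

Partitioned: [63, 68, 43, 94, 95, 95, 95]


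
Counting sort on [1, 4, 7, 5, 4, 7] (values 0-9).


Input: [1, 4, 7, 5, 4, 7]
Counts: [0, 1, 0, 0, 2, 1, 0, 2, 0, 0]

Sorted: [1, 4, 4, 5, 7, 7]


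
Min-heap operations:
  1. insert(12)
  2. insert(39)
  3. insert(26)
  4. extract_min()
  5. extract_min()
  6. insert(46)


insert(12) -> [12]
insert(39) -> [12, 39]
insert(26) -> [12, 39, 26]
extract_min()->12, [26, 39]
extract_min()->26, [39]
insert(46) -> [39, 46]

Final heap: [39, 46]


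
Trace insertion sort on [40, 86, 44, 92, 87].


Initial: [40, 86, 44, 92, 87]
Insert 86: [40, 86, 44, 92, 87]
Insert 44: [40, 44, 86, 92, 87]
Insert 92: [40, 44, 86, 92, 87]
Insert 87: [40, 44, 86, 87, 92]

Sorted: [40, 44, 86, 87, 92]


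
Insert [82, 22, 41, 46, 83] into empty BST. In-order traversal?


Insert 82: root
Insert 22: L from 82
Insert 41: L from 82 -> R from 22
Insert 46: L from 82 -> R from 22 -> R from 41
Insert 83: R from 82

In-order: [22, 41, 46, 82, 83]


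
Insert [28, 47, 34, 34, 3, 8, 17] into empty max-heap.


Insert 28: [28]
Insert 47: [47, 28]
Insert 34: [47, 28, 34]
Insert 34: [47, 34, 34, 28]
Insert 3: [47, 34, 34, 28, 3]
Insert 8: [47, 34, 34, 28, 3, 8]
Insert 17: [47, 34, 34, 28, 3, 8, 17]

Final heap: [47, 34, 34, 28, 3, 8, 17]


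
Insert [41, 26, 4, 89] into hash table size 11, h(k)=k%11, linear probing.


Insert 41: h=8 -> slot 8
Insert 26: h=4 -> slot 4
Insert 4: h=4, 1 probes -> slot 5
Insert 89: h=1 -> slot 1

Table: [None, 89, None, None, 26, 4, None, None, 41, None, None]


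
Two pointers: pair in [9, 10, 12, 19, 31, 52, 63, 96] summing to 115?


lo=0(9)+hi=7(96)=105
lo=1(10)+hi=7(96)=106
lo=2(12)+hi=7(96)=108
lo=3(19)+hi=7(96)=115

Yes: 19+96=115


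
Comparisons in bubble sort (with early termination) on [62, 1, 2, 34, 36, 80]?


Algorithm: bubble sort (with early termination)
Input: [62, 1, 2, 34, 36, 80]
Sorted: [1, 2, 34, 36, 62, 80]

9


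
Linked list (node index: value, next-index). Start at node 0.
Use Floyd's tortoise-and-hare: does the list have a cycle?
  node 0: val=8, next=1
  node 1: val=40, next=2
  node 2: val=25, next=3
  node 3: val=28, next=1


Floyd's tortoise (slow, +1) and hare (fast, +2):
  init: slow=0, fast=0
  step 1: slow=1, fast=2
  step 2: slow=2, fast=1
  step 3: slow=3, fast=3
  slow == fast at node 3: cycle detected

Cycle: yes


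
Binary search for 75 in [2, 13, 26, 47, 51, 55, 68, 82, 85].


Step 1: lo=0, hi=8, mid=4, val=51
Step 2: lo=5, hi=8, mid=6, val=68
Step 3: lo=7, hi=8, mid=7, val=82

Not found


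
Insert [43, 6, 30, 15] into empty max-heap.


Insert 43: [43]
Insert 6: [43, 6]
Insert 30: [43, 6, 30]
Insert 15: [43, 15, 30, 6]

Final heap: [43, 15, 30, 6]


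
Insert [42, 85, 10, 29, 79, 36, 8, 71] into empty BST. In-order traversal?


Insert 42: root
Insert 85: R from 42
Insert 10: L from 42
Insert 29: L from 42 -> R from 10
Insert 79: R from 42 -> L from 85
Insert 36: L from 42 -> R from 10 -> R from 29
Insert 8: L from 42 -> L from 10
Insert 71: R from 42 -> L from 85 -> L from 79

In-order: [8, 10, 29, 36, 42, 71, 79, 85]


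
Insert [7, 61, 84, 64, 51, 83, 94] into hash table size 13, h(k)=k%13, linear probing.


Insert 7: h=7 -> slot 7
Insert 61: h=9 -> slot 9
Insert 84: h=6 -> slot 6
Insert 64: h=12 -> slot 12
Insert 51: h=12, 1 probes -> slot 0
Insert 83: h=5 -> slot 5
Insert 94: h=3 -> slot 3

Table: [51, None, None, 94, None, 83, 84, 7, None, 61, None, None, 64]


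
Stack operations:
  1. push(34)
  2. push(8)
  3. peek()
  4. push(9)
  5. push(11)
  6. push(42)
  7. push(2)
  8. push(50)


push(34) -> [34]
push(8) -> [34, 8]
peek()->8
push(9) -> [34, 8, 9]
push(11) -> [34, 8, 9, 11]
push(42) -> [34, 8, 9, 11, 42]
push(2) -> [34, 8, 9, 11, 42, 2]
push(50) -> [34, 8, 9, 11, 42, 2, 50]

Final stack: [34, 8, 9, 11, 42, 2, 50]


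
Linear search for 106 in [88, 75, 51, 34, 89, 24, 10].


i=0: 88!=106
i=1: 75!=106
i=2: 51!=106
i=3: 34!=106
i=4: 89!=106
i=5: 24!=106
i=6: 10!=106

Not found, 7 comps


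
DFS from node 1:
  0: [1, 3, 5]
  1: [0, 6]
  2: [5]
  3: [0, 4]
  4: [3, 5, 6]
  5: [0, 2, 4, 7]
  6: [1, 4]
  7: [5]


Visit 1, push [6, 0]
Visit 0, push [5, 3]
Visit 3, push [4]
Visit 4, push [6, 5]
Visit 5, push [7, 2]
Visit 2, push []
Visit 7, push []
Visit 6, push []

DFS order: [1, 0, 3, 4, 5, 2, 7, 6]


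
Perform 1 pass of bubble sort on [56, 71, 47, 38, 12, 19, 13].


Initial: [56, 71, 47, 38, 12, 19, 13]
Pass 1: [56, 47, 38, 12, 19, 13, 71] (5 swaps)

After 1 pass: [56, 47, 38, 12, 19, 13, 71]


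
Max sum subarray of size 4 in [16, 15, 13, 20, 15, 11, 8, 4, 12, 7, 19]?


[0:4]: 64
[1:5]: 63
[2:6]: 59
[3:7]: 54
[4:8]: 38
[5:9]: 35
[6:10]: 31
[7:11]: 42

Max: 64 at [0:4]


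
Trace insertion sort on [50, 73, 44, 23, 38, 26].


Initial: [50, 73, 44, 23, 38, 26]
Insert 73: [50, 73, 44, 23, 38, 26]
Insert 44: [44, 50, 73, 23, 38, 26]
Insert 23: [23, 44, 50, 73, 38, 26]
Insert 38: [23, 38, 44, 50, 73, 26]
Insert 26: [23, 26, 38, 44, 50, 73]

Sorted: [23, 26, 38, 44, 50, 73]


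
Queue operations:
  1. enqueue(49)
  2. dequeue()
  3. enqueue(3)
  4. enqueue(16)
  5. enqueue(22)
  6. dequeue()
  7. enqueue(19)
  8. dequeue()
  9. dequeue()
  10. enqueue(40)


enqueue(49) -> [49]
dequeue()->49, []
enqueue(3) -> [3]
enqueue(16) -> [3, 16]
enqueue(22) -> [3, 16, 22]
dequeue()->3, [16, 22]
enqueue(19) -> [16, 22, 19]
dequeue()->16, [22, 19]
dequeue()->22, [19]
enqueue(40) -> [19, 40]

Final queue: [19, 40]


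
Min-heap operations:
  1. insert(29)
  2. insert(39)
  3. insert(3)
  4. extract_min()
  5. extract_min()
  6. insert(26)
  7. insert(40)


insert(29) -> [29]
insert(39) -> [29, 39]
insert(3) -> [3, 39, 29]
extract_min()->3, [29, 39]
extract_min()->29, [39]
insert(26) -> [26, 39]
insert(40) -> [26, 39, 40]

Final heap: [26, 39, 40]


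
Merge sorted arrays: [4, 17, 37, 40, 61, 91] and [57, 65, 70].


Take 4 from A
Take 17 from A
Take 37 from A
Take 40 from A
Take 57 from B
Take 61 from A
Take 65 from B
Take 70 from B

Merged: [4, 17, 37, 40, 57, 61, 65, 70, 91]


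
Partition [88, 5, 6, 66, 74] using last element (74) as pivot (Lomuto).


Pivot: 74
  5 <= 74: swap -> [5, 88, 6, 66, 74]
  6 <= 74: swap -> [5, 6, 88, 66, 74]
  66 <= 74: swap -> [5, 6, 66, 88, 74]
Place pivot at 3: [5, 6, 66, 74, 88]

Partitioned: [5, 6, 66, 74, 88]


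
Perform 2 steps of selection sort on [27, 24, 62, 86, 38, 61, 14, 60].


Initial: [27, 24, 62, 86, 38, 61, 14, 60]
Step 1: min=14 at 6
  Swap: [14, 24, 62, 86, 38, 61, 27, 60]
Step 2: min=24 at 1
  Swap: [14, 24, 62, 86, 38, 61, 27, 60]

After 2 steps: [14, 24, 62, 86, 38, 61, 27, 60]


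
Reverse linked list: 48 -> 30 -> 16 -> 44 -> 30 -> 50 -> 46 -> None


Step 1: curr=48, set curr.next=prev(None) | reversed so far: 48
Step 2: curr=30, set curr.next=prev(48) | reversed so far: 30 -> 48
Step 3: curr=16, set curr.next=prev(30) | reversed so far: 16 -> 30 -> 48
Step 4: curr=44, set curr.next=prev(16) | reversed so far: 44 -> 16 -> 30 -> 48
Step 5: curr=30, set curr.next=prev(44) | reversed so far: 30 -> 44 -> 16 -> 30 -> 48
Step 6: curr=50, set curr.next=prev(30) | reversed so far: 50 -> 30 -> 44 -> 16 -> 30 -> 48
Step 7: curr=46, set curr.next=prev(50) | reversed so far: 46 -> 50 -> 30 -> 44 -> 16 -> 30 -> 48

46 -> 50 -> 30 -> 44 -> 16 -> 30 -> 48 -> None


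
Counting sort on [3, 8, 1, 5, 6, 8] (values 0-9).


Input: [3, 8, 1, 5, 6, 8]
Counts: [0, 1, 0, 1, 0, 1, 1, 0, 2, 0]

Sorted: [1, 3, 5, 6, 8, 8]


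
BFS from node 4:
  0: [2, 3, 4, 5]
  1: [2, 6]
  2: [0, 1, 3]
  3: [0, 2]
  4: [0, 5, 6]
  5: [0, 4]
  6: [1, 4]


Visit 4, enqueue [0, 5, 6]
Visit 0, enqueue [2, 3]
Visit 5, enqueue []
Visit 6, enqueue [1]
Visit 2, enqueue []
Visit 3, enqueue []
Visit 1, enqueue []

BFS order: [4, 0, 5, 6, 2, 3, 1]


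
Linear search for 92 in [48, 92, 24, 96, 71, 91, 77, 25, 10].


i=0: 48!=92
i=1: 92==92 found!

Found at 1, 2 comps


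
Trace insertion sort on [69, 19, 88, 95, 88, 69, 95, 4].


Initial: [69, 19, 88, 95, 88, 69, 95, 4]
Insert 19: [19, 69, 88, 95, 88, 69, 95, 4]
Insert 88: [19, 69, 88, 95, 88, 69, 95, 4]
Insert 95: [19, 69, 88, 95, 88, 69, 95, 4]
Insert 88: [19, 69, 88, 88, 95, 69, 95, 4]
Insert 69: [19, 69, 69, 88, 88, 95, 95, 4]
Insert 95: [19, 69, 69, 88, 88, 95, 95, 4]
Insert 4: [4, 19, 69, 69, 88, 88, 95, 95]

Sorted: [4, 19, 69, 69, 88, 88, 95, 95]


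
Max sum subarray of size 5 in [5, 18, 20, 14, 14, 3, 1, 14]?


[0:5]: 71
[1:6]: 69
[2:7]: 52
[3:8]: 46

Max: 71 at [0:5]


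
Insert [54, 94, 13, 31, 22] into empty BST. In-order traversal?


Insert 54: root
Insert 94: R from 54
Insert 13: L from 54
Insert 31: L from 54 -> R from 13
Insert 22: L from 54 -> R from 13 -> L from 31

In-order: [13, 22, 31, 54, 94]


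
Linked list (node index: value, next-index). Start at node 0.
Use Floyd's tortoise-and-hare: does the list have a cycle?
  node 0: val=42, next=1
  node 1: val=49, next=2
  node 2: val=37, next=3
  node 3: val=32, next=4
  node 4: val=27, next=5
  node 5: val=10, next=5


Floyd's tortoise (slow, +1) and hare (fast, +2):
  init: slow=0, fast=0
  step 1: slow=1, fast=2
  step 2: slow=2, fast=4
  step 3: slow=3, fast=5
  step 4: slow=4, fast=5
  step 5: slow=5, fast=5
  slow == fast at node 5: cycle detected

Cycle: yes


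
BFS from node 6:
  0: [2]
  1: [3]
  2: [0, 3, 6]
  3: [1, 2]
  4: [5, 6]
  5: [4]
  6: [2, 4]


Visit 6, enqueue [2, 4]
Visit 2, enqueue [0, 3]
Visit 4, enqueue [5]
Visit 0, enqueue []
Visit 3, enqueue [1]
Visit 5, enqueue []
Visit 1, enqueue []

BFS order: [6, 2, 4, 0, 3, 5, 1]


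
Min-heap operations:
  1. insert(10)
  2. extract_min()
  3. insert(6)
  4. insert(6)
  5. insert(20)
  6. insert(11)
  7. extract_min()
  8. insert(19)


insert(10) -> [10]
extract_min()->10, []
insert(6) -> [6]
insert(6) -> [6, 6]
insert(20) -> [6, 6, 20]
insert(11) -> [6, 6, 20, 11]
extract_min()->6, [6, 11, 20]
insert(19) -> [6, 11, 20, 19]

Final heap: [6, 11, 20, 19]


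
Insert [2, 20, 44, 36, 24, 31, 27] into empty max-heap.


Insert 2: [2]
Insert 20: [20, 2]
Insert 44: [44, 2, 20]
Insert 36: [44, 36, 20, 2]
Insert 24: [44, 36, 20, 2, 24]
Insert 31: [44, 36, 31, 2, 24, 20]
Insert 27: [44, 36, 31, 2, 24, 20, 27]

Final heap: [44, 36, 31, 2, 24, 20, 27]


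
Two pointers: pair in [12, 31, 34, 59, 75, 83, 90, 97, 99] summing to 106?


lo=0(12)+hi=8(99)=111
lo=0(12)+hi=7(97)=109
lo=0(12)+hi=6(90)=102
lo=1(31)+hi=6(90)=121
lo=1(31)+hi=5(83)=114
lo=1(31)+hi=4(75)=106

Yes: 31+75=106


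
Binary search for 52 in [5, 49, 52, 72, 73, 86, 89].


Step 1: lo=0, hi=6, mid=3, val=72
Step 2: lo=0, hi=2, mid=1, val=49
Step 3: lo=2, hi=2, mid=2, val=52

Found at index 2


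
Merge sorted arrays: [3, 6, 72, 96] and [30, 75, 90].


Take 3 from A
Take 6 from A
Take 30 from B
Take 72 from A
Take 75 from B
Take 90 from B

Merged: [3, 6, 30, 72, 75, 90, 96]


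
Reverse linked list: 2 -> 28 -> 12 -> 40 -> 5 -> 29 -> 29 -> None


Step 1: curr=2, set curr.next=prev(None) | reversed so far: 2
Step 2: curr=28, set curr.next=prev(2) | reversed so far: 28 -> 2
Step 3: curr=12, set curr.next=prev(28) | reversed so far: 12 -> 28 -> 2
Step 4: curr=40, set curr.next=prev(12) | reversed so far: 40 -> 12 -> 28 -> 2
Step 5: curr=5, set curr.next=prev(40) | reversed so far: 5 -> 40 -> 12 -> 28 -> 2
Step 6: curr=29, set curr.next=prev(5) | reversed so far: 29 -> 5 -> 40 -> 12 -> 28 -> 2
Step 7: curr=29, set curr.next=prev(29) | reversed so far: 29 -> 29 -> 5 -> 40 -> 12 -> 28 -> 2

29 -> 29 -> 5 -> 40 -> 12 -> 28 -> 2 -> None


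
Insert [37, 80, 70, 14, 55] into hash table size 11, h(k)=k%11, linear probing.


Insert 37: h=4 -> slot 4
Insert 80: h=3 -> slot 3
Insert 70: h=4, 1 probes -> slot 5
Insert 14: h=3, 3 probes -> slot 6
Insert 55: h=0 -> slot 0

Table: [55, None, None, 80, 37, 70, 14, None, None, None, None]


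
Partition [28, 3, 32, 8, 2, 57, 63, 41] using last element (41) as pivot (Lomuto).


Pivot: 41
  28 <= 41: advance i (no swap)
  3 <= 41: advance i (no swap)
  32 <= 41: advance i (no swap)
  8 <= 41: advance i (no swap)
  2 <= 41: advance i (no swap)
Place pivot at 5: [28, 3, 32, 8, 2, 41, 63, 57]

Partitioned: [28, 3, 32, 8, 2, 41, 63, 57]


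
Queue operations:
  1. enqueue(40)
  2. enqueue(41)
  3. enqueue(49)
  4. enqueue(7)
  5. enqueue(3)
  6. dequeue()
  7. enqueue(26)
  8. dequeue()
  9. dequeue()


enqueue(40) -> [40]
enqueue(41) -> [40, 41]
enqueue(49) -> [40, 41, 49]
enqueue(7) -> [40, 41, 49, 7]
enqueue(3) -> [40, 41, 49, 7, 3]
dequeue()->40, [41, 49, 7, 3]
enqueue(26) -> [41, 49, 7, 3, 26]
dequeue()->41, [49, 7, 3, 26]
dequeue()->49, [7, 3, 26]

Final queue: [7, 3, 26]


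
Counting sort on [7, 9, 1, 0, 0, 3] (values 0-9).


Input: [7, 9, 1, 0, 0, 3]
Counts: [2, 1, 0, 1, 0, 0, 0, 1, 0, 1]

Sorted: [0, 0, 1, 3, 7, 9]


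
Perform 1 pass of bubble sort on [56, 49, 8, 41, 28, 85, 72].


Initial: [56, 49, 8, 41, 28, 85, 72]
Pass 1: [49, 8, 41, 28, 56, 72, 85] (5 swaps)

After 1 pass: [49, 8, 41, 28, 56, 72, 85]


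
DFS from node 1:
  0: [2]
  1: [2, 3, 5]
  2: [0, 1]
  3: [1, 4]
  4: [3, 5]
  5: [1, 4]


Visit 1, push [5, 3, 2]
Visit 2, push [0]
Visit 0, push []
Visit 3, push [4]
Visit 4, push [5]
Visit 5, push []

DFS order: [1, 2, 0, 3, 4, 5]


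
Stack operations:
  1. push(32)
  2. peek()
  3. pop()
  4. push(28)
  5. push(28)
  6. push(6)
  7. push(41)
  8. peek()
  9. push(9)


push(32) -> [32]
peek()->32
pop()->32, []
push(28) -> [28]
push(28) -> [28, 28]
push(6) -> [28, 28, 6]
push(41) -> [28, 28, 6, 41]
peek()->41
push(9) -> [28, 28, 6, 41, 9]

Final stack: [28, 28, 6, 41, 9]


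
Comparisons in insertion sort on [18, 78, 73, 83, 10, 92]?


Algorithm: insertion sort
Input: [18, 78, 73, 83, 10, 92]
Sorted: [10, 18, 73, 78, 83, 92]

9


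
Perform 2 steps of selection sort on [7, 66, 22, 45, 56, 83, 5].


Initial: [7, 66, 22, 45, 56, 83, 5]
Step 1: min=5 at 6
  Swap: [5, 66, 22, 45, 56, 83, 7]
Step 2: min=7 at 6
  Swap: [5, 7, 22, 45, 56, 83, 66]

After 2 steps: [5, 7, 22, 45, 56, 83, 66]


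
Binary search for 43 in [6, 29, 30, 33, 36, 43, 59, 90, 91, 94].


Step 1: lo=0, hi=9, mid=4, val=36
Step 2: lo=5, hi=9, mid=7, val=90
Step 3: lo=5, hi=6, mid=5, val=43

Found at index 5


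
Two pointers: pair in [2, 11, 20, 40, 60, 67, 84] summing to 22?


lo=0(2)+hi=6(84)=86
lo=0(2)+hi=5(67)=69
lo=0(2)+hi=4(60)=62
lo=0(2)+hi=3(40)=42
lo=0(2)+hi=2(20)=22

Yes: 2+20=22


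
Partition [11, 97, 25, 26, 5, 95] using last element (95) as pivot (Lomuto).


Pivot: 95
  11 <= 95: advance i (no swap)
  25 <= 95: swap -> [11, 25, 97, 26, 5, 95]
  26 <= 95: swap -> [11, 25, 26, 97, 5, 95]
  5 <= 95: swap -> [11, 25, 26, 5, 97, 95]
Place pivot at 4: [11, 25, 26, 5, 95, 97]

Partitioned: [11, 25, 26, 5, 95, 97]


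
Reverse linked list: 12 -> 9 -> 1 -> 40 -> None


Step 1: curr=12, set curr.next=prev(None) | reversed so far: 12
Step 2: curr=9, set curr.next=prev(12) | reversed so far: 9 -> 12
Step 3: curr=1, set curr.next=prev(9) | reversed so far: 1 -> 9 -> 12
Step 4: curr=40, set curr.next=prev(1) | reversed so far: 40 -> 1 -> 9 -> 12

40 -> 1 -> 9 -> 12 -> None


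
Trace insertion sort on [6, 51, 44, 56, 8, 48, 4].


Initial: [6, 51, 44, 56, 8, 48, 4]
Insert 51: [6, 51, 44, 56, 8, 48, 4]
Insert 44: [6, 44, 51, 56, 8, 48, 4]
Insert 56: [6, 44, 51, 56, 8, 48, 4]
Insert 8: [6, 8, 44, 51, 56, 48, 4]
Insert 48: [6, 8, 44, 48, 51, 56, 4]
Insert 4: [4, 6, 8, 44, 48, 51, 56]

Sorted: [4, 6, 8, 44, 48, 51, 56]


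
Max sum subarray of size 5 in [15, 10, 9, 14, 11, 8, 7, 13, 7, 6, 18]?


[0:5]: 59
[1:6]: 52
[2:7]: 49
[3:8]: 53
[4:9]: 46
[5:10]: 41
[6:11]: 51

Max: 59 at [0:5]


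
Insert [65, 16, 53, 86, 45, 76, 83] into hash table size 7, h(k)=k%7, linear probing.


Insert 65: h=2 -> slot 2
Insert 16: h=2, 1 probes -> slot 3
Insert 53: h=4 -> slot 4
Insert 86: h=2, 3 probes -> slot 5
Insert 45: h=3, 3 probes -> slot 6
Insert 76: h=6, 1 probes -> slot 0
Insert 83: h=6, 2 probes -> slot 1

Table: [76, 83, 65, 16, 53, 86, 45]


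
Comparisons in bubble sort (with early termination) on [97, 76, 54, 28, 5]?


Algorithm: bubble sort (with early termination)
Input: [97, 76, 54, 28, 5]
Sorted: [5, 28, 54, 76, 97]

10


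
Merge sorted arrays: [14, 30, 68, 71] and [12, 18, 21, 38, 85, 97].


Take 12 from B
Take 14 from A
Take 18 from B
Take 21 from B
Take 30 from A
Take 38 from B
Take 68 from A
Take 71 from A

Merged: [12, 14, 18, 21, 30, 38, 68, 71, 85, 97]


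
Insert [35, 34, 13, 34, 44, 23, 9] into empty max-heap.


Insert 35: [35]
Insert 34: [35, 34]
Insert 13: [35, 34, 13]
Insert 34: [35, 34, 13, 34]
Insert 44: [44, 35, 13, 34, 34]
Insert 23: [44, 35, 23, 34, 34, 13]
Insert 9: [44, 35, 23, 34, 34, 13, 9]

Final heap: [44, 35, 23, 34, 34, 13, 9]


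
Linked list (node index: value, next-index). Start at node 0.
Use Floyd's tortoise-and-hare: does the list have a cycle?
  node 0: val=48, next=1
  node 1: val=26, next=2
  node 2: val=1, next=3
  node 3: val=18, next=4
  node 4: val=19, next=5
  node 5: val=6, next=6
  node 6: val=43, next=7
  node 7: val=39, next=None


Floyd's tortoise (slow, +1) and hare (fast, +2):
  init: slow=0, fast=0
  step 1: slow=1, fast=2
  step 2: slow=2, fast=4
  step 3: slow=3, fast=6
  step 4: fast 6->7->None, no cycle

Cycle: no


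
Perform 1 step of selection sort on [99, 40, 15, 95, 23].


Initial: [99, 40, 15, 95, 23]
Step 1: min=15 at 2
  Swap: [15, 40, 99, 95, 23]

After 1 step: [15, 40, 99, 95, 23]


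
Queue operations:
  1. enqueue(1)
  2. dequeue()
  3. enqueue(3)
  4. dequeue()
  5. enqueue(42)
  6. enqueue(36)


enqueue(1) -> [1]
dequeue()->1, []
enqueue(3) -> [3]
dequeue()->3, []
enqueue(42) -> [42]
enqueue(36) -> [42, 36]

Final queue: [42, 36]


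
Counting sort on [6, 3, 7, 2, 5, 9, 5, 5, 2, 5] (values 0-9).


Input: [6, 3, 7, 2, 5, 9, 5, 5, 2, 5]
Counts: [0, 0, 2, 1, 0, 4, 1, 1, 0, 1]

Sorted: [2, 2, 3, 5, 5, 5, 5, 6, 7, 9]


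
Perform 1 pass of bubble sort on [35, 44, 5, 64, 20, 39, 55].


Initial: [35, 44, 5, 64, 20, 39, 55]
Pass 1: [35, 5, 44, 20, 39, 55, 64] (4 swaps)

After 1 pass: [35, 5, 44, 20, 39, 55, 64]


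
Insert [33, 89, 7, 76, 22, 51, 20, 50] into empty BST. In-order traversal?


Insert 33: root
Insert 89: R from 33
Insert 7: L from 33
Insert 76: R from 33 -> L from 89
Insert 22: L from 33 -> R from 7
Insert 51: R from 33 -> L from 89 -> L from 76
Insert 20: L from 33 -> R from 7 -> L from 22
Insert 50: R from 33 -> L from 89 -> L from 76 -> L from 51

In-order: [7, 20, 22, 33, 50, 51, 76, 89]


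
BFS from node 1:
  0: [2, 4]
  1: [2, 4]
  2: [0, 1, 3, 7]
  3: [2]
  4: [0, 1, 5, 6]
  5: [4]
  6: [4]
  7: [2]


Visit 1, enqueue [2, 4]
Visit 2, enqueue [0, 3, 7]
Visit 4, enqueue [5, 6]
Visit 0, enqueue []
Visit 3, enqueue []
Visit 7, enqueue []
Visit 5, enqueue []
Visit 6, enqueue []

BFS order: [1, 2, 4, 0, 3, 7, 5, 6]


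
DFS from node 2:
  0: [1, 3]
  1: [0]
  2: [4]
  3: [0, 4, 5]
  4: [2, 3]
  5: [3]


Visit 2, push [4]
Visit 4, push [3]
Visit 3, push [5, 0]
Visit 0, push [1]
Visit 1, push []
Visit 5, push []

DFS order: [2, 4, 3, 0, 1, 5]


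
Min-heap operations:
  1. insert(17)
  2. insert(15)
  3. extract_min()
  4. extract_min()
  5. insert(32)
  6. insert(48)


insert(17) -> [17]
insert(15) -> [15, 17]
extract_min()->15, [17]
extract_min()->17, []
insert(32) -> [32]
insert(48) -> [32, 48]

Final heap: [32, 48]


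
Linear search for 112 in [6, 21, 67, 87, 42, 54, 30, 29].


i=0: 6!=112
i=1: 21!=112
i=2: 67!=112
i=3: 87!=112
i=4: 42!=112
i=5: 54!=112
i=6: 30!=112
i=7: 29!=112

Not found, 8 comps


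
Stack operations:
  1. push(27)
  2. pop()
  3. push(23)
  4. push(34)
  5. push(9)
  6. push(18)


push(27) -> [27]
pop()->27, []
push(23) -> [23]
push(34) -> [23, 34]
push(9) -> [23, 34, 9]
push(18) -> [23, 34, 9, 18]

Final stack: [23, 34, 9, 18]


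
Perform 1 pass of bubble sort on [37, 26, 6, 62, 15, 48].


Initial: [37, 26, 6, 62, 15, 48]
Pass 1: [26, 6, 37, 15, 48, 62] (4 swaps)

After 1 pass: [26, 6, 37, 15, 48, 62]


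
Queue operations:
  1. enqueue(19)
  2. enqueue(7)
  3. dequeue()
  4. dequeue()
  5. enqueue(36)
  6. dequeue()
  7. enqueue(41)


enqueue(19) -> [19]
enqueue(7) -> [19, 7]
dequeue()->19, [7]
dequeue()->7, []
enqueue(36) -> [36]
dequeue()->36, []
enqueue(41) -> [41]

Final queue: [41]


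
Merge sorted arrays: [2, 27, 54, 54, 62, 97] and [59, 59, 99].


Take 2 from A
Take 27 from A
Take 54 from A
Take 54 from A
Take 59 from B
Take 59 from B
Take 62 from A
Take 97 from A

Merged: [2, 27, 54, 54, 59, 59, 62, 97, 99]


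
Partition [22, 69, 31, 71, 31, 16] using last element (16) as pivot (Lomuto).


Pivot: 16
Place pivot at 0: [16, 69, 31, 71, 31, 22]

Partitioned: [16, 69, 31, 71, 31, 22]


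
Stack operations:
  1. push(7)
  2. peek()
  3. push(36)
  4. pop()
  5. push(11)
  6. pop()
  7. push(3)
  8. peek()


push(7) -> [7]
peek()->7
push(36) -> [7, 36]
pop()->36, [7]
push(11) -> [7, 11]
pop()->11, [7]
push(3) -> [7, 3]
peek()->3

Final stack: [7, 3]


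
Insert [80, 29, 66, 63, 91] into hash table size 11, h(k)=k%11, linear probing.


Insert 80: h=3 -> slot 3
Insert 29: h=7 -> slot 7
Insert 66: h=0 -> slot 0
Insert 63: h=8 -> slot 8
Insert 91: h=3, 1 probes -> slot 4

Table: [66, None, None, 80, 91, None, None, 29, 63, None, None]


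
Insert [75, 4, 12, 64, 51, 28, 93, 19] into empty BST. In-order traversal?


Insert 75: root
Insert 4: L from 75
Insert 12: L from 75 -> R from 4
Insert 64: L from 75 -> R from 4 -> R from 12
Insert 51: L from 75 -> R from 4 -> R from 12 -> L from 64
Insert 28: L from 75 -> R from 4 -> R from 12 -> L from 64 -> L from 51
Insert 93: R from 75
Insert 19: L from 75 -> R from 4 -> R from 12 -> L from 64 -> L from 51 -> L from 28

In-order: [4, 12, 19, 28, 51, 64, 75, 93]


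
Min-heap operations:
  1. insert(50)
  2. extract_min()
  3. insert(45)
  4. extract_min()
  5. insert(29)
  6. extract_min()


insert(50) -> [50]
extract_min()->50, []
insert(45) -> [45]
extract_min()->45, []
insert(29) -> [29]
extract_min()->29, []

Final heap: []


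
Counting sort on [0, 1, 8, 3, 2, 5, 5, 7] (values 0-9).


Input: [0, 1, 8, 3, 2, 5, 5, 7]
Counts: [1, 1, 1, 1, 0, 2, 0, 1, 1, 0]

Sorted: [0, 1, 2, 3, 5, 5, 7, 8]


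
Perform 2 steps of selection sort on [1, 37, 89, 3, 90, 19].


Initial: [1, 37, 89, 3, 90, 19]
Step 1: min=1 at 0
  Swap: [1, 37, 89, 3, 90, 19]
Step 2: min=3 at 3
  Swap: [1, 3, 89, 37, 90, 19]

After 2 steps: [1, 3, 89, 37, 90, 19]


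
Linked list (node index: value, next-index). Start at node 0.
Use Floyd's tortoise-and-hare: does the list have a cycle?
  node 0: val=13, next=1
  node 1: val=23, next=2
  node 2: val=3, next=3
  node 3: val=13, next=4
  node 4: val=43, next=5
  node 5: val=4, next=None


Floyd's tortoise (slow, +1) and hare (fast, +2):
  init: slow=0, fast=0
  step 1: slow=1, fast=2
  step 2: slow=2, fast=4
  step 3: fast 4->5->None, no cycle

Cycle: no


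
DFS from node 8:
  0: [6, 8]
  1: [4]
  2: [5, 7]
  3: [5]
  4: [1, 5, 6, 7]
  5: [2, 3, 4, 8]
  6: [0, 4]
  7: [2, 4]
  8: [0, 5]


Visit 8, push [5, 0]
Visit 0, push [6]
Visit 6, push [4]
Visit 4, push [7, 5, 1]
Visit 1, push []
Visit 5, push [3, 2]
Visit 2, push [7]
Visit 7, push []
Visit 3, push []

DFS order: [8, 0, 6, 4, 1, 5, 2, 7, 3]


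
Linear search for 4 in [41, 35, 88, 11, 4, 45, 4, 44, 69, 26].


i=0: 41!=4
i=1: 35!=4
i=2: 88!=4
i=3: 11!=4
i=4: 4==4 found!

Found at 4, 5 comps


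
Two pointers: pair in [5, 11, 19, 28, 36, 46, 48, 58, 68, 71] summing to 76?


lo=0(5)+hi=9(71)=76

Yes: 5+71=76


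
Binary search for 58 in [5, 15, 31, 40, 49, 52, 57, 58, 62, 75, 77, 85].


Step 1: lo=0, hi=11, mid=5, val=52
Step 2: lo=6, hi=11, mid=8, val=62
Step 3: lo=6, hi=7, mid=6, val=57
Step 4: lo=7, hi=7, mid=7, val=58

Found at index 7


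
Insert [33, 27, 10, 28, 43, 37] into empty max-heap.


Insert 33: [33]
Insert 27: [33, 27]
Insert 10: [33, 27, 10]
Insert 28: [33, 28, 10, 27]
Insert 43: [43, 33, 10, 27, 28]
Insert 37: [43, 33, 37, 27, 28, 10]

Final heap: [43, 33, 37, 27, 28, 10]


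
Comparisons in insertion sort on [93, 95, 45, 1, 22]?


Algorithm: insertion sort
Input: [93, 95, 45, 1, 22]
Sorted: [1, 22, 45, 93, 95]

10


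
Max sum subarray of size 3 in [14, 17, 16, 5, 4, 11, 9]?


[0:3]: 47
[1:4]: 38
[2:5]: 25
[3:6]: 20
[4:7]: 24

Max: 47 at [0:3]


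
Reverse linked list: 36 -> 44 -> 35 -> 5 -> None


Step 1: curr=36, set curr.next=prev(None) | reversed so far: 36
Step 2: curr=44, set curr.next=prev(36) | reversed so far: 44 -> 36
Step 3: curr=35, set curr.next=prev(44) | reversed so far: 35 -> 44 -> 36
Step 4: curr=5, set curr.next=prev(35) | reversed so far: 5 -> 35 -> 44 -> 36

5 -> 35 -> 44 -> 36 -> None


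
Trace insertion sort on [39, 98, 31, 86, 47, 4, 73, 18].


Initial: [39, 98, 31, 86, 47, 4, 73, 18]
Insert 98: [39, 98, 31, 86, 47, 4, 73, 18]
Insert 31: [31, 39, 98, 86, 47, 4, 73, 18]
Insert 86: [31, 39, 86, 98, 47, 4, 73, 18]
Insert 47: [31, 39, 47, 86, 98, 4, 73, 18]
Insert 4: [4, 31, 39, 47, 86, 98, 73, 18]
Insert 73: [4, 31, 39, 47, 73, 86, 98, 18]
Insert 18: [4, 18, 31, 39, 47, 73, 86, 98]

Sorted: [4, 18, 31, 39, 47, 73, 86, 98]


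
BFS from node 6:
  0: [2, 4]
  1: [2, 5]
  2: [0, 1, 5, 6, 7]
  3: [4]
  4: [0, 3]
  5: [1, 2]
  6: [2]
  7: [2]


Visit 6, enqueue [2]
Visit 2, enqueue [0, 1, 5, 7]
Visit 0, enqueue [4]
Visit 1, enqueue []
Visit 5, enqueue []
Visit 7, enqueue []
Visit 4, enqueue [3]
Visit 3, enqueue []

BFS order: [6, 2, 0, 1, 5, 7, 4, 3]


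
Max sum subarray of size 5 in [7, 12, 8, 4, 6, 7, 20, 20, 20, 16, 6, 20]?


[0:5]: 37
[1:6]: 37
[2:7]: 45
[3:8]: 57
[4:9]: 73
[5:10]: 83
[6:11]: 82
[7:12]: 82

Max: 83 at [5:10]


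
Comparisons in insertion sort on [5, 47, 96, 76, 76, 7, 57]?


Algorithm: insertion sort
Input: [5, 47, 96, 76, 76, 7, 57]
Sorted: [5, 7, 47, 57, 76, 76, 96]

15


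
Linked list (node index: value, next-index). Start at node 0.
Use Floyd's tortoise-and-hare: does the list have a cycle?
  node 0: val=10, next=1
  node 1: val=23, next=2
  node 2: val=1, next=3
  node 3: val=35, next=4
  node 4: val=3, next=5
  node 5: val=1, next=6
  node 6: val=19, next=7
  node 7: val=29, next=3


Floyd's tortoise (slow, +1) and hare (fast, +2):
  init: slow=0, fast=0
  step 1: slow=1, fast=2
  step 2: slow=2, fast=4
  step 3: slow=3, fast=6
  step 4: slow=4, fast=3
  step 5: slow=5, fast=5
  slow == fast at node 5: cycle detected

Cycle: yes


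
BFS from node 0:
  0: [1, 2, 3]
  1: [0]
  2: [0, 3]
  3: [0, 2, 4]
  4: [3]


Visit 0, enqueue [1, 2, 3]
Visit 1, enqueue []
Visit 2, enqueue []
Visit 3, enqueue [4]
Visit 4, enqueue []

BFS order: [0, 1, 2, 3, 4]


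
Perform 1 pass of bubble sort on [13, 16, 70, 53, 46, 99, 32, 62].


Initial: [13, 16, 70, 53, 46, 99, 32, 62]
Pass 1: [13, 16, 53, 46, 70, 32, 62, 99] (4 swaps)

After 1 pass: [13, 16, 53, 46, 70, 32, 62, 99]


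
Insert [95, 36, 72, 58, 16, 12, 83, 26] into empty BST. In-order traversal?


Insert 95: root
Insert 36: L from 95
Insert 72: L from 95 -> R from 36
Insert 58: L from 95 -> R from 36 -> L from 72
Insert 16: L from 95 -> L from 36
Insert 12: L from 95 -> L from 36 -> L from 16
Insert 83: L from 95 -> R from 36 -> R from 72
Insert 26: L from 95 -> L from 36 -> R from 16

In-order: [12, 16, 26, 36, 58, 72, 83, 95]


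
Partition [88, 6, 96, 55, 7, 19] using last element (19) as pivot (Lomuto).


Pivot: 19
  6 <= 19: swap -> [6, 88, 96, 55, 7, 19]
  7 <= 19: swap -> [6, 7, 96, 55, 88, 19]
Place pivot at 2: [6, 7, 19, 55, 88, 96]

Partitioned: [6, 7, 19, 55, 88, 96]


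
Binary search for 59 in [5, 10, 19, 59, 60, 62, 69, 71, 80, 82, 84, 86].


Step 1: lo=0, hi=11, mid=5, val=62
Step 2: lo=0, hi=4, mid=2, val=19
Step 3: lo=3, hi=4, mid=3, val=59

Found at index 3


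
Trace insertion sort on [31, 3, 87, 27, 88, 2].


Initial: [31, 3, 87, 27, 88, 2]
Insert 3: [3, 31, 87, 27, 88, 2]
Insert 87: [3, 31, 87, 27, 88, 2]
Insert 27: [3, 27, 31, 87, 88, 2]
Insert 88: [3, 27, 31, 87, 88, 2]
Insert 2: [2, 3, 27, 31, 87, 88]

Sorted: [2, 3, 27, 31, 87, 88]


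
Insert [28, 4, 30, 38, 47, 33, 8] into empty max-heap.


Insert 28: [28]
Insert 4: [28, 4]
Insert 30: [30, 4, 28]
Insert 38: [38, 30, 28, 4]
Insert 47: [47, 38, 28, 4, 30]
Insert 33: [47, 38, 33, 4, 30, 28]
Insert 8: [47, 38, 33, 4, 30, 28, 8]

Final heap: [47, 38, 33, 4, 30, 28, 8]


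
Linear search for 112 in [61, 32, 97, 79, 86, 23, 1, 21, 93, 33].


i=0: 61!=112
i=1: 32!=112
i=2: 97!=112
i=3: 79!=112
i=4: 86!=112
i=5: 23!=112
i=6: 1!=112
i=7: 21!=112
i=8: 93!=112
i=9: 33!=112

Not found, 10 comps


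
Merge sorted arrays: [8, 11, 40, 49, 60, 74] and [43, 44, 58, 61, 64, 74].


Take 8 from A
Take 11 from A
Take 40 from A
Take 43 from B
Take 44 from B
Take 49 from A
Take 58 from B
Take 60 from A
Take 61 from B
Take 64 from B
Take 74 from A

Merged: [8, 11, 40, 43, 44, 49, 58, 60, 61, 64, 74, 74]


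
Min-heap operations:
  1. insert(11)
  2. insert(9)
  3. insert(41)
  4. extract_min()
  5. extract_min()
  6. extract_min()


insert(11) -> [11]
insert(9) -> [9, 11]
insert(41) -> [9, 11, 41]
extract_min()->9, [11, 41]
extract_min()->11, [41]
extract_min()->41, []

Final heap: []


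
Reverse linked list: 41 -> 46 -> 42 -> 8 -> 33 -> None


Step 1: curr=41, set curr.next=prev(None) | reversed so far: 41
Step 2: curr=46, set curr.next=prev(41) | reversed so far: 46 -> 41
Step 3: curr=42, set curr.next=prev(46) | reversed so far: 42 -> 46 -> 41
Step 4: curr=8, set curr.next=prev(42) | reversed so far: 8 -> 42 -> 46 -> 41
Step 5: curr=33, set curr.next=prev(8) | reversed so far: 33 -> 8 -> 42 -> 46 -> 41

33 -> 8 -> 42 -> 46 -> 41 -> None


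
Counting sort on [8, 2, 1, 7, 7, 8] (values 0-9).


Input: [8, 2, 1, 7, 7, 8]
Counts: [0, 1, 1, 0, 0, 0, 0, 2, 2, 0]

Sorted: [1, 2, 7, 7, 8, 8]


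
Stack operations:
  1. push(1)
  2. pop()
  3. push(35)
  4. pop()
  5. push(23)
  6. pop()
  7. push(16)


push(1) -> [1]
pop()->1, []
push(35) -> [35]
pop()->35, []
push(23) -> [23]
pop()->23, []
push(16) -> [16]

Final stack: [16]


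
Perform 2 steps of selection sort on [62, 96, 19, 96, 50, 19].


Initial: [62, 96, 19, 96, 50, 19]
Step 1: min=19 at 2
  Swap: [19, 96, 62, 96, 50, 19]
Step 2: min=19 at 5
  Swap: [19, 19, 62, 96, 50, 96]

After 2 steps: [19, 19, 62, 96, 50, 96]


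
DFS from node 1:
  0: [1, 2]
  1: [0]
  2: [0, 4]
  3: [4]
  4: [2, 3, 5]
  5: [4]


Visit 1, push [0]
Visit 0, push [2]
Visit 2, push [4]
Visit 4, push [5, 3]
Visit 3, push []
Visit 5, push []

DFS order: [1, 0, 2, 4, 3, 5]


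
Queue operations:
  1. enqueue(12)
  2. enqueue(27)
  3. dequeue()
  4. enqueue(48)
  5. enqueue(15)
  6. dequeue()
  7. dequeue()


enqueue(12) -> [12]
enqueue(27) -> [12, 27]
dequeue()->12, [27]
enqueue(48) -> [27, 48]
enqueue(15) -> [27, 48, 15]
dequeue()->27, [48, 15]
dequeue()->48, [15]

Final queue: [15]


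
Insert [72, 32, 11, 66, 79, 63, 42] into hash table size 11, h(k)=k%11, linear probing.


Insert 72: h=6 -> slot 6
Insert 32: h=10 -> slot 10
Insert 11: h=0 -> slot 0
Insert 66: h=0, 1 probes -> slot 1
Insert 79: h=2 -> slot 2
Insert 63: h=8 -> slot 8
Insert 42: h=9 -> slot 9

Table: [11, 66, 79, None, None, None, 72, None, 63, 42, 32]


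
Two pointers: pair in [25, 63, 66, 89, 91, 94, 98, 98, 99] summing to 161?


lo=0(25)+hi=8(99)=124
lo=1(63)+hi=8(99)=162
lo=1(63)+hi=7(98)=161

Yes: 63+98=161


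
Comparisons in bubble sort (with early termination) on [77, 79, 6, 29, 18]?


Algorithm: bubble sort (with early termination)
Input: [77, 79, 6, 29, 18]
Sorted: [6, 18, 29, 77, 79]

10


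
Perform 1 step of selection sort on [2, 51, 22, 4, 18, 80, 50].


Initial: [2, 51, 22, 4, 18, 80, 50]
Step 1: min=2 at 0
  Swap: [2, 51, 22, 4, 18, 80, 50]

After 1 step: [2, 51, 22, 4, 18, 80, 50]


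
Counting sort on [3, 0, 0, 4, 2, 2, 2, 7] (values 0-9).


Input: [3, 0, 0, 4, 2, 2, 2, 7]
Counts: [2, 0, 3, 1, 1, 0, 0, 1, 0, 0]

Sorted: [0, 0, 2, 2, 2, 3, 4, 7]


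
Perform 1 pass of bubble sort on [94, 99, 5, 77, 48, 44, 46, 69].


Initial: [94, 99, 5, 77, 48, 44, 46, 69]
Pass 1: [94, 5, 77, 48, 44, 46, 69, 99] (6 swaps)

After 1 pass: [94, 5, 77, 48, 44, 46, 69, 99]


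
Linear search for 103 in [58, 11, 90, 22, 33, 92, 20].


i=0: 58!=103
i=1: 11!=103
i=2: 90!=103
i=3: 22!=103
i=4: 33!=103
i=5: 92!=103
i=6: 20!=103

Not found, 7 comps


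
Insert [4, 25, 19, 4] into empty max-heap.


Insert 4: [4]
Insert 25: [25, 4]
Insert 19: [25, 4, 19]
Insert 4: [25, 4, 19, 4]

Final heap: [25, 4, 19, 4]


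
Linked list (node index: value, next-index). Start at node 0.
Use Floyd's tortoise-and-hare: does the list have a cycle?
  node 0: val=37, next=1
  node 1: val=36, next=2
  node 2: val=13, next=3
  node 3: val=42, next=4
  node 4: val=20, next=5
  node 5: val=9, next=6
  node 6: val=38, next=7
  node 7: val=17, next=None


Floyd's tortoise (slow, +1) and hare (fast, +2):
  init: slow=0, fast=0
  step 1: slow=1, fast=2
  step 2: slow=2, fast=4
  step 3: slow=3, fast=6
  step 4: fast 6->7->None, no cycle

Cycle: no


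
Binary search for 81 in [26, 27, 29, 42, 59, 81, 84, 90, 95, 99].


Step 1: lo=0, hi=9, mid=4, val=59
Step 2: lo=5, hi=9, mid=7, val=90
Step 3: lo=5, hi=6, mid=5, val=81

Found at index 5


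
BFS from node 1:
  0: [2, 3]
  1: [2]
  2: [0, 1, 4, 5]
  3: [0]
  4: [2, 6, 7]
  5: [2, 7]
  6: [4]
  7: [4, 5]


Visit 1, enqueue [2]
Visit 2, enqueue [0, 4, 5]
Visit 0, enqueue [3]
Visit 4, enqueue [6, 7]
Visit 5, enqueue []
Visit 3, enqueue []
Visit 6, enqueue []
Visit 7, enqueue []

BFS order: [1, 2, 0, 4, 5, 3, 6, 7]


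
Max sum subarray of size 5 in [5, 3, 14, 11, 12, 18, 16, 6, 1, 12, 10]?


[0:5]: 45
[1:6]: 58
[2:7]: 71
[3:8]: 63
[4:9]: 53
[5:10]: 53
[6:11]: 45

Max: 71 at [2:7]


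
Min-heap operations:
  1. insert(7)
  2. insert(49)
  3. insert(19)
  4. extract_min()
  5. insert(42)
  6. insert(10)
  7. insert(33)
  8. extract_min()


insert(7) -> [7]
insert(49) -> [7, 49]
insert(19) -> [7, 49, 19]
extract_min()->7, [19, 49]
insert(42) -> [19, 49, 42]
insert(10) -> [10, 19, 42, 49]
insert(33) -> [10, 19, 42, 49, 33]
extract_min()->10, [19, 33, 42, 49]

Final heap: [19, 33, 42, 49]


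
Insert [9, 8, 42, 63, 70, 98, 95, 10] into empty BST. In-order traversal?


Insert 9: root
Insert 8: L from 9
Insert 42: R from 9
Insert 63: R from 9 -> R from 42
Insert 70: R from 9 -> R from 42 -> R from 63
Insert 98: R from 9 -> R from 42 -> R from 63 -> R from 70
Insert 95: R from 9 -> R from 42 -> R from 63 -> R from 70 -> L from 98
Insert 10: R from 9 -> L from 42

In-order: [8, 9, 10, 42, 63, 70, 95, 98]


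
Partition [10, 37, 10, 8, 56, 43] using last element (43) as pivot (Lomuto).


Pivot: 43
  10 <= 43: advance i (no swap)
  37 <= 43: advance i (no swap)
  10 <= 43: advance i (no swap)
  8 <= 43: advance i (no swap)
Place pivot at 4: [10, 37, 10, 8, 43, 56]

Partitioned: [10, 37, 10, 8, 43, 56]


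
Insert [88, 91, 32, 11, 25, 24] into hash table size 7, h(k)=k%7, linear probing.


Insert 88: h=4 -> slot 4
Insert 91: h=0 -> slot 0
Insert 32: h=4, 1 probes -> slot 5
Insert 11: h=4, 2 probes -> slot 6
Insert 25: h=4, 4 probes -> slot 1
Insert 24: h=3 -> slot 3

Table: [91, 25, None, 24, 88, 32, 11]


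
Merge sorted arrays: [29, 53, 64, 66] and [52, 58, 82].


Take 29 from A
Take 52 from B
Take 53 from A
Take 58 from B
Take 64 from A
Take 66 from A

Merged: [29, 52, 53, 58, 64, 66, 82]


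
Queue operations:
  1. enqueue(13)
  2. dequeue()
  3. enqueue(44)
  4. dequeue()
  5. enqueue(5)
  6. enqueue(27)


enqueue(13) -> [13]
dequeue()->13, []
enqueue(44) -> [44]
dequeue()->44, []
enqueue(5) -> [5]
enqueue(27) -> [5, 27]

Final queue: [5, 27]
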